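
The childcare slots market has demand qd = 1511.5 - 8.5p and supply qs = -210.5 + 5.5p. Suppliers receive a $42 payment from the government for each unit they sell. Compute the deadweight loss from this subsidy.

Pre-subsidy: 1511.5 - 8.5p = -210.5 + 5.5p gives p* = 123, q* = 466.
With the subsidy, sellers receive ps = pb + 42 for each unit, where pb is the price buyers pay.
Supply in terms of pb becomes qs = -210.5 + 5.5(pb + 42) = 20.5 + 5.5pb. Setting this equal to demand: 1511.5 - 8.5pb = 20.5 + 5.5pb, so pb = 106.5.
Sellers receive ps = 106.5 + 42 = 148.5; q' = 1511.5 − 8.5·106.5 = 606.25.
The subsidy expands output by 606.25 − 466 = 140.25 past the efficient level; on those units the gap between marginal cost and willingness to pay runs from 0 up to 42.
DWL = ½ × 42 × 140.25 = 2945.25.

Deadweight loss = $2945.25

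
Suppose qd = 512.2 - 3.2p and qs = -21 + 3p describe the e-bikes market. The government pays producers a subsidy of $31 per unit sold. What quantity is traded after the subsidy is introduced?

Pre-subsidy: 512.2 - 3.2p = -21 + 3p gives p* = 86, q* = 237.
With the subsidy, sellers receive ps = pb + 31 for each unit, where pb is the price buyers pay.
Supply in terms of pb becomes qs = -21 + 3(pb + 31) = 72 + 3pb. Setting this equal to demand: 512.2 - 3.2pb = 72 + 3pb, so pb = 71.
Sellers receive ps = 71 + 31 = 102; q' = 512.2 − 3.2·71 = 285.

q' = 285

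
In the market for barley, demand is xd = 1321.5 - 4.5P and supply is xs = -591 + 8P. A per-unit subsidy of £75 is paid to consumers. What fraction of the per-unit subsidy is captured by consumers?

Pre-subsidy: 1321.5 - 4.5P = -591 + 8P gives P* = 153, x* = 633.
With the rebate, buyers effectively pay Pb = Ps − 75, where Ps is the price sellers receive.
Demand in terms of Ps becomes xd = 1321.5 − 4.5(Ps − 75) = 1659 - 4.5Ps. Setting this equal to supply: 1659 - 4.5Ps = -591 + 8Ps, so Ps = 180.
Buyers pay Pb = 180 − 75 = 105; x' = -591 + 8·180 = 849.
Buyers' price falls by P* − Pb = 153 − 105 = 48; sellers' price rises by Ps − P* = 180 − 153 = 27.
So consumers capture 48/75 = 0.64 of each unit of subsidy.

Consumer share = 0.64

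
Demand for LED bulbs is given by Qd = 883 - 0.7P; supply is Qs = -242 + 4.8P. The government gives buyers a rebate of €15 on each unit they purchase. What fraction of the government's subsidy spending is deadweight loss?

DWL / government spending = 126/20597

Pre-subsidy: 883 - 0.7P = -242 + 4.8P gives P* = 2250/11, Q* = 8138/11.
With the rebate, buyers effectively pay Pb = Ps − 15, where Ps is the price sellers receive.
Demand in terms of Ps becomes Qd = 883 − 0.7(Ps − 15) = 893.5 - 0.7Ps. Setting this equal to supply: 893.5 - 0.7Ps = -242 + 4.8Ps, so Ps = 2271/11.
Buyers pay Pb = 2271/11 − 15 = 2106/11; Q' = -242 + 4.8·(2271/11) = 41194/55.
ΔCS = ½(8138/11 + 41194/55)(2250/11 − 2106/11) = 535968/55; ΔPS = ½(8138/11 + 41194/55)(2271/11 − 2250/11) = 78162/55.
Government spending = 15 × 41194/55 = 123582/11.
DWL = ½ × 15 × (41194/55 − 8138/11) = 756/11; fraction = (756/11) / (123582/11) = 126/20597.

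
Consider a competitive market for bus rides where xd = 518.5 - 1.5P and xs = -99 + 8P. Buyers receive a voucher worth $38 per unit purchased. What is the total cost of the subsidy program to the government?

Pre-subsidy: 518.5 - 1.5P = -99 + 8P gives P* = 65, x* = 421.
With the rebate, buyers effectively pay Pb = Ps − 38, where Ps is the price sellers receive.
Demand in terms of Ps becomes xd = 518.5 − 1.5(Ps − 38) = 575.5 - 1.5Ps. Setting this equal to supply: 575.5 - 1.5Ps = -99 + 8Ps, so Ps = 71.
Buyers pay Pb = 71 − 38 = 33; x' = -99 + 8·71 = 469.
Government outlay = subsidy × quantity = 38 × 469 = 17822.

Government cost = $17822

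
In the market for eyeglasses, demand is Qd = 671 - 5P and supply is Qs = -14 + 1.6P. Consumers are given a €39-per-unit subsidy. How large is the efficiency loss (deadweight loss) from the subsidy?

Deadweight loss = 10140/11

Pre-subsidy: 671 - 5P = -14 + 1.6P gives P* = 3425/33, Q* = 5018/33.
With the rebate, buyers effectively pay Pb = Ps − 39, where Ps is the price sellers receive.
Demand in terms of Ps becomes Qd = 671 − 5(Ps − 39) = 866 - 5Ps. Setting this equal to supply: 866 - 5Ps = -14 + 1.6Ps, so Ps = 400/3.
Buyers pay Pb = 400/3 − 39 = 283/3; Q' = -14 + 1.6·(400/3) = 598/3.
The subsidy expands output by 598/3 − 5018/33 = 520/11 past the efficient level; on those units the gap between marginal cost and willingness to pay runs from 0 up to 39.
DWL = ½ × 39 × 520/11 = 10140/11.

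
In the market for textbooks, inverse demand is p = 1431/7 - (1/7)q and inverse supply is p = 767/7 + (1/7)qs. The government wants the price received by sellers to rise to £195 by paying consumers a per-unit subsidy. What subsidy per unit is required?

Required subsidy s = £76 per unit

At a seller price of 195, quantity supplied is -767 + 7·195 = 598.
Buyers absorb 598 only when they pay pb = 1431/7 − (1/7)·598 = 119.
s = ps − pb = 195 − 119 = 76.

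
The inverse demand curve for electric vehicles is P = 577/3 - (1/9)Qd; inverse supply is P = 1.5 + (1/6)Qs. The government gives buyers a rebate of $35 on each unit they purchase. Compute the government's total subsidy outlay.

Government cost = $28455

Pre-subsidy: 577/3 - (1/9)Q = 1.5 + (1/6)Q gives Q* = 687 and P* = 116.
With the rebate, buyers effectively pay Pb = Ps − 35, where Ps is the price sellers receive.
On the curves, Pb = 577/3 - (1/9)Q and Ps = 1.5 + (1/6)Q; the wedge Ps − Pb = 35 gives 1.5 + (1/6)Q − (577/3 - (1/9)Q) = 35, so Q' = 813.
Then Pb = 577/3 − (1/9)·813 = 102 and Ps = 1.5 + (1/6)·813 = 137.
Government outlay = subsidy × quantity = 35 × 813 = 28455.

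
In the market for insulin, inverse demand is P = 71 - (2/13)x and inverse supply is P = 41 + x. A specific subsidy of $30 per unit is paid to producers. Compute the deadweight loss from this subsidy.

Pre-subsidy: 71 - (2/13)x = 41 + x gives x* = 26 and P* = 67.
With the subsidy, sellers receive Ps = Pb + 30 for each unit, where Pb is the price buyers pay.
On the curves, Pb = 71 - (2/13)x and Ps = 41 + x; the wedge Ps − Pb = 30 gives 41 + x − (71 - (2/13)x) = 30, so x' = 52.
Then Pb = 71 − (2/13)·52 = 63 and Ps = 41 + 1·52 = 93.
The subsidy expands output by 52 − 26 = 26 past the efficient level; on those units the gap between marginal cost and willingness to pay runs from 0 up to 30.
DWL = ½ × 30 × 26 = 390.

Deadweight loss = $390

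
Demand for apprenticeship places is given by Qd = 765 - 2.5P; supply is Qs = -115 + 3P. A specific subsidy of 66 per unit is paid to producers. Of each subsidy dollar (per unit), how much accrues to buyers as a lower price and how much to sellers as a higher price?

Buyers gain 36 per unit; sellers gain 30 per unit

Pre-subsidy: 765 - 2.5P = -115 + 3P gives P* = 160, Q* = 365.
With the subsidy, sellers receive Ps = Pb + 66 for each unit, where Pb is the price buyers pay.
Supply in terms of Pb becomes Qs = -115 + 3(Pb + 66) = 83 + 3Pb. Setting this equal to demand: 765 - 2.5Pb = 83 + 3Pb, so Pb = 124.
Sellers receive Ps = 124 + 66 = 190; Q' = 765 − 2.5·124 = 455.
Buyers' price falls by P* − Pb = 160 − 124 = 36; sellers' price rises by Ps − P* = 190 − 160 = 30.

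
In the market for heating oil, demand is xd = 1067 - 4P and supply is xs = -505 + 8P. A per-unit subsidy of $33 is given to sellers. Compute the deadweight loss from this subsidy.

Deadweight loss = $1452

Pre-subsidy: 1067 - 4P = -505 + 8P gives P* = 131, x* = 543.
With the subsidy, sellers receive Ps = Pb + 33 for each unit, where Pb is the price buyers pay.
Supply in terms of Pb becomes xs = -505 + 8(Pb + 33) = -241 + 8Pb. Setting this equal to demand: 1067 - 4Pb = -241 + 8Pb, so Pb = 109.
Sellers receive Ps = 109 + 33 = 142; x' = 1067 − 4·109 = 631.
The subsidy expands output by 631 − 543 = 88 past the efficient level; on those units the gap between marginal cost and willingness to pay runs from 0 up to 33.
DWL = ½ × 33 × 88 = 1452.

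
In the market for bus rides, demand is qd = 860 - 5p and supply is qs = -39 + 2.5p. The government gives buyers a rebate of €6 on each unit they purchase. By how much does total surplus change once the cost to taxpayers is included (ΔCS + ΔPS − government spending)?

Net change in total surplus = -€30

Pre-subsidy: 860 - 5p = -39 + 2.5p gives p* = 1798/15, q* = 782/3.
With the rebate, buyers effectively pay pb = ps − 6, where ps is the price sellers receive.
Demand in terms of ps becomes qd = 860 − 5(ps − 6) = 890 - 5ps. Setting this equal to supply: 890 - 5ps = -39 + 2.5ps, so ps = 1858/15.
Buyers pay pb = 1858/15 − 6 = 1768/15; q' = -39 + 2.5·(1858/15) = 812/3.
ΔCS = ½(782/3 + 812/3)(1798/15 − 1768/15) = 1594/3; ΔPS = ½(782/3 + 812/3)(1858/15 − 1798/15) = 3188/3.
Government spending = 6 × 812/3 = 1624.
Net change = 1594/3 + 3188/3 − 1624 = -30. The loss equals the DWL triangle ½·6·10.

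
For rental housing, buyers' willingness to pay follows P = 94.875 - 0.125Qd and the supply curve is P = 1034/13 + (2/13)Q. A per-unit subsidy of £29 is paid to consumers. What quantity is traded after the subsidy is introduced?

Q' = 159

Pre-subsidy: 94.875 - 0.125Q = 1034/13 + (2/13)Q gives Q* = 55 and P* = 88.
With the rebate, buyers effectively pay Pb = Ps − 29, where Ps is the price sellers receive.
On the curves, Pb = 94.875 - 0.125Q and Ps = 1034/13 + (2/13)Q; the wedge Ps − Pb = 29 gives 1034/13 + (2/13)Q − (94.875 - 0.125Q) = 29, so Q' = 159.
Then Pb = 94.875 − 0.125·159 = 75 and Ps = 1034/13 + (2/13)·159 = 104.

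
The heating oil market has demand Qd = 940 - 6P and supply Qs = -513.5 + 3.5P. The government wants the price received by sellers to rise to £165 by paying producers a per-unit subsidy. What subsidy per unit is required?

At a seller price of 165, quantity supplied is -513.5 + 3.5·165 = 64.
Buyers absorb 64 only when they pay Pb with 940 − 6·Pb = 64, i.e. Pb = 146.
s = Ps − Pb = 165 − 146 = 19.

Required subsidy s = £19 per unit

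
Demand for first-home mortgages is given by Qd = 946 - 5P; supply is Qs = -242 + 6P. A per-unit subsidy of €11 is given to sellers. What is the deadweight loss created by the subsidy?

Deadweight loss = €165

Pre-subsidy: 946 - 5P = -242 + 6P gives P* = 108, Q* = 406.
With the subsidy, sellers receive Ps = Pb + 11 for each unit, where Pb is the price buyers pay.
Supply in terms of Pb becomes Qs = -242 + 6(Pb + 11) = -176 + 6Pb. Setting this equal to demand: 946 - 5Pb = -176 + 6Pb, so Pb = 102.
Sellers receive Ps = 102 + 11 = 113; Q' = 946 − 5·102 = 436.
The subsidy expands output by 436 − 406 = 30 past the efficient level; on those units the gap between marginal cost and willingness to pay runs from 0 up to 11.
DWL = ½ × 11 × 30 = 165.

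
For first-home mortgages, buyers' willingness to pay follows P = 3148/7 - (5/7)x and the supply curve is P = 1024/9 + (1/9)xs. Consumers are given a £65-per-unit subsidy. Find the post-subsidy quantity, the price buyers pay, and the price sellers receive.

Pre-subsidy: 3148/7 - (5/7)x = 1024/9 + (1/9)x gives x* = 407 and P* = 159.
With the rebate, buyers effectively pay Pb = Ps − 65, where Ps is the price sellers receive.
On the curves, Pb = 3148/7 - (5/7)x and Ps = 1024/9 + (1/9)x; the wedge Ps − Pb = 65 gives 1024/9 + (1/9)x − (3148/7 - (5/7)x) = 65, so x' = 485.75.
Then Pb = 3148/7 − (5/7)·485.75 = 102.75 and Ps = 1024/9 + (1/9)·485.75 = 167.75.

x' = 485.75; buyers pay £102.75; sellers receive £167.75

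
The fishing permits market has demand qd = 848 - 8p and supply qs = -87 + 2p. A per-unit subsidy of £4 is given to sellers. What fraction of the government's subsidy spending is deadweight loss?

DWL / government spending = 4/133

Pre-subsidy: 848 - 8p = -87 + 2p gives p* = 93.5, q* = 100.
With the subsidy, sellers receive ps = pb + 4 for each unit, where pb is the price buyers pay.
Supply in terms of pb becomes qs = -87 + 2(pb + 4) = -79 + 2pb. Setting this equal to demand: 848 - 8pb = -79 + 2pb, so pb = 92.7.
Sellers receive ps = 92.7 + 4 = 96.7; q' = 848 − 8·92.7 = 106.4.
ΔCS = ½(100 + 106.4)(93.5 − 92.7) = 82.56; ΔPS = ½(100 + 106.4)(96.7 − 93.5) = 330.24.
Government spending = 4 × 106.4 = 425.6.
DWL = ½ × 4 × (106.4 − 100) = 12.8; fraction = 12.8 / 425.6 = 4/133.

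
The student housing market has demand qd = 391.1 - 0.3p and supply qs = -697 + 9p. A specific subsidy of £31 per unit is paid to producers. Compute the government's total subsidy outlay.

Government cost = £11315

Pre-subsidy: 391.1 - 0.3p = -697 + 9p gives p* = 117, q* = 356.
With the subsidy, sellers receive ps = pb + 31 for each unit, where pb is the price buyers pay.
Supply in terms of pb becomes qs = -697 + 9(pb + 31) = -418 + 9pb. Setting this equal to demand: 391.1 - 0.3pb = -418 + 9pb, so pb = 87.
Sellers receive ps = 87 + 31 = 118; q' = 391.1 − 0.3·87 = 365.
Government outlay = subsidy × quantity = 31 × 365 = 11315.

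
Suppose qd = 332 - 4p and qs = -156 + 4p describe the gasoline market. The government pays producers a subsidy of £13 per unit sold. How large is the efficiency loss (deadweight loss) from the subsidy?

Pre-subsidy: 332 - 4p = -156 + 4p gives p* = 61, q* = 88.
With the subsidy, sellers receive ps = pb + 13 for each unit, where pb is the price buyers pay.
Supply in terms of pb becomes qs = -156 + 4(pb + 13) = -104 + 4pb. Setting this equal to demand: 332 - 4pb = -104 + 4pb, so pb = 54.5.
Sellers receive ps = 54.5 + 13 = 67.5; q' = 332 − 4·54.5 = 114.
The subsidy expands output by 114 − 88 = 26 past the efficient level; on those units the gap between marginal cost and willingness to pay runs from 0 up to 13.
DWL = ½ × 13 × 26 = 169.

Deadweight loss = £169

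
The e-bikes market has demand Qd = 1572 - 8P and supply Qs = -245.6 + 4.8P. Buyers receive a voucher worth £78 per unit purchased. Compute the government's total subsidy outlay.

Government cost = £52260

Pre-subsidy: 1572 - 8P = -245.6 + 4.8P gives P* = 142, Q* = 436.
With the rebate, buyers effectively pay Pb = Ps − 78, where Ps is the price sellers receive.
Demand in terms of Ps becomes Qd = 1572 − 8(Ps − 78) = 2196 - 8Ps. Setting this equal to supply: 2196 - 8Ps = -245.6 + 4.8Ps, so Ps = 190.75.
Buyers pay Pb = 190.75 − 78 = 112.75; Q' = -245.6 + 4.8·190.75 = 670.
Government outlay = subsidy × quantity = 78 × 670 = 52260.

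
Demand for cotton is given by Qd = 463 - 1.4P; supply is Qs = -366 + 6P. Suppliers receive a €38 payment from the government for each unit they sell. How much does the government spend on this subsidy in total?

Government cost = 491112/37

Pre-subsidy: 463 - 1.4P = -366 + 6P gives P* = 4145/37, Q* = 11328/37.
With the subsidy, sellers receive Ps = Pb + 38 for each unit, where Pb is the price buyers pay.
Supply in terms of Pb becomes Qs = -366 + 6(Pb + 38) = -138 + 6Pb. Setting this equal to demand: 463 - 1.4Pb = -138 + 6Pb, so Pb = 3005/37.
Sellers receive Ps = 3005/37 + 38 = 4411/37; Q' = 463 − 1.4·(3005/37) = 12924/37.
Government outlay = subsidy × quantity = 38 × 12924/37 = 491112/37.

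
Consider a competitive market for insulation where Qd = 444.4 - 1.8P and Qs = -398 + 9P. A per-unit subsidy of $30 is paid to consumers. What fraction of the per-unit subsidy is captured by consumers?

Pre-subsidy: 444.4 - 1.8P = -398 + 9P gives P* = 78, Q* = 304.
With the rebate, buyers effectively pay Pb = Ps − 30, where Ps is the price sellers receive.
Demand in terms of Ps becomes Qd = 444.4 − 1.8(Ps − 30) = 498.4 - 1.8Ps. Setting this equal to supply: 498.4 - 1.8Ps = -398 + 9Ps, so Ps = 83.
Buyers pay Pb = 83 − 30 = 53; Q' = -398 + 9·83 = 349.
Buyers' price falls by P* − Pb = 78 − 53 = 25; sellers' price rises by Ps − P* = 83 − 78 = 5.
So consumers capture 25/30 = 5/6 of each unit of subsidy.

Consumer share = 5/6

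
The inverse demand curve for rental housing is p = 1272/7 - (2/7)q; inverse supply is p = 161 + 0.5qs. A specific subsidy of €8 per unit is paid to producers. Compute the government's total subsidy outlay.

Pre-subsidy: 1272/7 - (2/7)q = 161 + 0.5q gives q* = 290/11 and p* = 1916/11.
With the subsidy, sellers receive ps = pb + 8 for each unit, where pb is the price buyers pay.
On the curves, pb = 1272/7 - (2/7)q and ps = 161 + 0.5q; the wedge ps − pb = 8 gives 161 + 0.5q − (1272/7 - (2/7)q) = 8, so q' = 402/11.
Then pb = 1272/7 − (2/7)·(402/11) = 1884/11 and ps = 161 + 0.5·(402/11) = 1972/11.
Government outlay = subsidy × quantity = 8 × 402/11 = 3216/11.

Government cost = 3216/11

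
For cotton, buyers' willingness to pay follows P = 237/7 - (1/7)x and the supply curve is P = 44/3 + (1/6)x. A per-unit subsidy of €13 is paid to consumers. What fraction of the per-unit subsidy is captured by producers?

Pre-subsidy: 237/7 - (1/7)x = 44/3 + (1/6)x gives x* = 62 and P* = 25.
With the rebate, buyers effectively pay Pb = Ps − 13, where Ps is the price sellers receive.
On the curves, Pb = 237/7 - (1/7)x and Ps = 44/3 + (1/6)x; the wedge Ps − Pb = 13 gives 44/3 + (1/6)x − (237/7 - (1/7)x) = 13, so x' = 104.
Then Pb = 237/7 − (1/7)·104 = 19 and Ps = 44/3 + (1/6)·104 = 32.
Buyers' price falls by P* − Pb = 25 − 19 = 6; sellers' price rises by Ps − P* = 32 − 25 = 7.
So producers capture 7/13 = 7/13 of each unit of subsidy.

Producer share = 7/13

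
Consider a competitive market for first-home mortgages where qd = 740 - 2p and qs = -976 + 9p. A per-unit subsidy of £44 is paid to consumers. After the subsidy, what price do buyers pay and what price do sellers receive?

Buyers pay £120; sellers receive £164

Pre-subsidy: 740 - 2p = -976 + 9p gives p* = 156, q* = 428.
With the rebate, buyers effectively pay pb = ps − 44, where ps is the price sellers receive.
Demand in terms of ps becomes qd = 740 − 2(ps − 44) = 828 - 2ps. Setting this equal to supply: 828 - 2ps = -976 + 9ps, so ps = 164.
Buyers pay pb = 164 − 44 = 120; q' = -976 + 9·164 = 500.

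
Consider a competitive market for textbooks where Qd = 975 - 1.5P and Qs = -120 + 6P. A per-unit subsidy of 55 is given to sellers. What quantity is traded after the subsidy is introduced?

Q' = 822

Pre-subsidy: 975 - 1.5P = -120 + 6P gives P* = 146, Q* = 756.
With the subsidy, sellers receive Ps = Pb + 55 for each unit, where Pb is the price buyers pay.
Supply in terms of Pb becomes Qs = -120 + 6(Pb + 55) = 210 + 6Pb. Setting this equal to demand: 975 - 1.5Pb = 210 + 6Pb, so Pb = 102.
Sellers receive Ps = 102 + 55 = 157; Q' = 975 − 1.5·102 = 822.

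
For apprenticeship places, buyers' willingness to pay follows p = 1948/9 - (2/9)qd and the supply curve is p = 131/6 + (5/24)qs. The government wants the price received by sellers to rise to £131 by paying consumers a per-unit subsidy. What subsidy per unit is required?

Required subsidy s = £31 per unit

At a seller price of 131, quantity supplied is -104.8 + 4.8·131 = 524.
Buyers absorb 524 only when they pay pb = 1948/9 − (2/9)·524 = 100.
s = ps − pb = 131 − 100 = 31.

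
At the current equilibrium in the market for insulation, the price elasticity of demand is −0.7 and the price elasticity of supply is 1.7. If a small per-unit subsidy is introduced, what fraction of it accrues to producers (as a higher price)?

Producer share = 7/24

For a small subsidy around the equilibrium, the benefit split depends on the relative slopes, which at a point are proportional to the elasticities.
Buyer share = εs/(εs + |εd|) = 1.7/(1.7 + 0.7) = 17/24; seller share = |εd|/(εs + |εd|) = 7/24.
So producers capture 7/24 of the subsidy.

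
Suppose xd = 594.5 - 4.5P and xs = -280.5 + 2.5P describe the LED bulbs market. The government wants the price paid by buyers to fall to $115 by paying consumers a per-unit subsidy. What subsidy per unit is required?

At a buyer price of 115, quantity demanded is 594.5 − 4.5·115 = 77.
Sellers supply 77 only when they receive Ps with -280.5 + 2.5·Ps = 77, i.e. Ps = 143.
s = Ps − Pb = 143 − 115 = 28.

Required subsidy s = $28 per unit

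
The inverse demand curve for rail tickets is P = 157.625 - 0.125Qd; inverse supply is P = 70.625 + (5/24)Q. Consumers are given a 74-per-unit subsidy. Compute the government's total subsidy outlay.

Pre-subsidy: 157.625 - 0.125Q = 70.625 + (5/24)Q gives Q* = 261 and P* = 125.
With the rebate, buyers effectively pay Pb = Ps − 74, where Ps is the price sellers receive.
On the curves, Pb = 157.625 - 0.125Q and Ps = 70.625 + (5/24)Q; the wedge Ps − Pb = 74 gives 70.625 + (5/24)Q − (157.625 - 0.125Q) = 74, so Q' = 483.
Then Pb = 157.625 − 0.125·483 = 97.25 and Ps = 70.625 + (5/24)·483 = 171.25.
Government outlay = subsidy × quantity = 74 × 483 = 35742.

Government cost = 35742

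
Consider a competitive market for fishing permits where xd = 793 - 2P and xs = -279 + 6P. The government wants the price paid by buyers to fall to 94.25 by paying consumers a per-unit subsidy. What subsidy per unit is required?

At a buyer price of 94.25, quantity demanded is 793 − 2·94.25 = 604.5.
Sellers supply 604.5 only when they receive Ps with -279 + 6·Ps = 604.5, i.e. Ps = 147.25.
s = Ps − Pb = 147.25 − 94.25 = 53.

Required subsidy s = 53 per unit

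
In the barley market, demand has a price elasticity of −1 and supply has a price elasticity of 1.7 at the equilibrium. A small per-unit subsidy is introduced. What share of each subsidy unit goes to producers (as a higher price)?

For a small subsidy around the equilibrium, the benefit split depends on the relative slopes, which at a point are proportional to the elasticities.
Buyer share = εs/(εs + |εd|) = 1.7/(1.7 + 1) = 17/27; seller share = |εd|/(εs + |εd|) = 10/27.
So producers capture 10/27 of the subsidy.

Producer share = 10/27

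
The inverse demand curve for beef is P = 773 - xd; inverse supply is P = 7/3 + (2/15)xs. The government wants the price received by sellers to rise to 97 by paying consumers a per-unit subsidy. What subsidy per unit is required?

At a seller price of 97, quantity supplied is -17.5 + 7.5·97 = 710.
Buyers absorb 710 only when they pay Pb = 773 − 1·710 = 63.
s = Ps − Pb = 97 − 63 = 34.

Required subsidy s = 34 per unit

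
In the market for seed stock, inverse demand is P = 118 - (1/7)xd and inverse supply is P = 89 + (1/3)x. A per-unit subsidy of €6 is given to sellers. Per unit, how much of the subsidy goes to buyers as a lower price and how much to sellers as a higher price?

Pre-subsidy: 118 - (1/7)x = 89 + (1/3)x gives x* = 60.9 and P* = 109.3.
With the subsidy, sellers receive Ps = Pb + 6 for each unit, where Pb is the price buyers pay.
On the curves, Pb = 118 - (1/7)x and Ps = 89 + (1/3)x; the wedge Ps − Pb = 6 gives 89 + (1/3)x − (118 - (1/7)x) = 6, so x' = 73.5.
Then Pb = 118 − (1/7)·73.5 = 107.5 and Ps = 89 + (1/3)·73.5 = 113.5.
Buyers' price falls by P* − Pb = 109.3 − 107.5 = 1.8; sellers' price rises by Ps − P* = 113.5 − 109.3 = 4.2.

Buyers gain €1.8 per unit; sellers gain €4.2 per unit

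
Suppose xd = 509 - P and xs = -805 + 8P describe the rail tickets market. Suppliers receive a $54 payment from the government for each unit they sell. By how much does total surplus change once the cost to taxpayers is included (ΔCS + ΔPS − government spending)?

Pre-subsidy: 509 - P = -805 + 8P gives P* = 146, x* = 363.
With the subsidy, sellers receive Ps = Pb + 54 for each unit, where Pb is the price buyers pay.
Supply in terms of Pb becomes xs = -805 + 8(Pb + 54) = -373 + 8Pb. Setting this equal to demand: 509 - Pb = -373 + 8Pb, so Pb = 98.
Sellers receive Ps = 98 + 54 = 152; x' = 509 − 1·98 = 411.
ΔCS = ½(363 + 411)(146 − 98) = 18576; ΔPS = ½(363 + 411)(152 − 146) = 2322.
Government spending = 54 × 411 = 22194.
Net change = 18576 + 2322 − 22194 = -1296. The loss equals the DWL triangle ½·54·48.

Net change in total surplus = -$1296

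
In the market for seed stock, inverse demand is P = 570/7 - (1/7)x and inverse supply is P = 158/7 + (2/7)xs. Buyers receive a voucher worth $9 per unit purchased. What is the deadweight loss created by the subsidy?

Deadweight loss = $94.5

Pre-subsidy: 570/7 - (1/7)x = 158/7 + (2/7)x gives x* = 412/3 and P* = 1298/21.
With the rebate, buyers effectively pay Pb = Ps − 9, where Ps is the price sellers receive.
On the curves, Pb = 570/7 - (1/7)x and Ps = 158/7 + (2/7)x; the wedge Ps − Pb = 9 gives 158/7 + (2/7)x − (570/7 - (1/7)x) = 9, so x' = 475/3.
Then Pb = 570/7 − (1/7)·(475/3) = 1235/21 and Ps = 158/7 + (2/7)·(475/3) = 1424/21.
The subsidy expands output by 475/3 − 412/3 = 21 past the efficient level; on those units the gap between marginal cost and willingness to pay runs from 0 up to 9.
DWL = ½ × 9 × 21 = 94.5.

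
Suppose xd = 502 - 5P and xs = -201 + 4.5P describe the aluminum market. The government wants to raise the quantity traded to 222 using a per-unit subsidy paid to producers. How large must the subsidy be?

At x = 222, invert demand for the buyer price: Pb = (502 − 222)/5 = 56; invert supply for the seller price: Ps = (222 − (-201))/4.5 = 94.
The subsidy must fill the gap: s = Ps − Pb = 94 − 56 = 38.

Required subsidy s = 38 per unit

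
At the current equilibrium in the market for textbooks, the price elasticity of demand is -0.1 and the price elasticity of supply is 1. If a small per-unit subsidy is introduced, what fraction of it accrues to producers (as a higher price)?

Producer share = 1/11

For a small subsidy around the equilibrium, the benefit split depends on the relative slopes, which at a point are proportional to the elasticities.
Buyer share = εs/(εs + |εd|) = 1/(1 + 0.1) = 10/11; seller share = |εd|/(εs + |εd|) = 1/11.
So producers capture 1/11 of the subsidy.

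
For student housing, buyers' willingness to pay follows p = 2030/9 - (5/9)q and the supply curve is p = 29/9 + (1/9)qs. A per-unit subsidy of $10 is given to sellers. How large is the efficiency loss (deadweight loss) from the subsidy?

Pre-subsidy: 2030/9 - (5/9)q = 29/9 + (1/9)q gives q* = 333.5 and p* = 725/18.
With the subsidy, sellers receive ps = pb + 10 for each unit, where pb is the price buyers pay.
On the curves, pb = 2030/9 - (5/9)q and ps = 29/9 + (1/9)q; the wedge ps − pb = 10 gives 29/9 + (1/9)q − (2030/9 - (5/9)q) = 10, so q' = 348.5.
Then pb = 2030/9 − (5/9)·348.5 = 575/18 and ps = 29/9 + (1/9)·348.5 = 755/18.
The subsidy expands output by 348.5 − 333.5 = 15 past the efficient level; on those units the gap between marginal cost and willingness to pay runs from 0 up to 10.
DWL = ½ × 10 × 15 = 75.

Deadweight loss = $75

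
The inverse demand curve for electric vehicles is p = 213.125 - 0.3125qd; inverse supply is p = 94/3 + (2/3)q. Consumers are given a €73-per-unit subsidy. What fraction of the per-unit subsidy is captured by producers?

Pre-subsidy: 213.125 - 0.3125q = 94/3 + (2/3)q gives q* = 8726/47 and p* = 7290/47.
With the rebate, buyers effectively pay pb = ps − 73, where ps is the price sellers receive.
On the curves, pb = 213.125 - 0.3125q and ps = 94/3 + (2/3)q; the wedge ps − pb = 73 gives 94/3 + (2/3)q − (213.125 - 0.3125q) = 73, so q' = 12230/47.
Then pb = 213.125 − 0.3125·(12230/47) = 6195/47 and ps = 94/3 + (2/3)·(12230/47) = 9626/47.
Buyers' price falls by p* − pb = 7290/47 − 6195/47 = 1095/47; sellers' price rises by ps − p* = 9626/47 − 7290/47 = 2336/47.
So producers capture (2336/47)/73 = 32/47 of each unit of subsidy.

Producer share = 32/47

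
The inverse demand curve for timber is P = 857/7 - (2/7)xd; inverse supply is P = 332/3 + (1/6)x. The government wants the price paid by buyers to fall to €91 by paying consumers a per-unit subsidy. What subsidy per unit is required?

Required subsidy s = €38 per unit

At a buyer price of 91, quantity demanded is 428.5 − 3.5·91 = 110.
Sellers supply 110 only when they receive Ps = 332/3 + (1/6)·110 = 129.
s = Ps − Pb = 129 − 91 = 38.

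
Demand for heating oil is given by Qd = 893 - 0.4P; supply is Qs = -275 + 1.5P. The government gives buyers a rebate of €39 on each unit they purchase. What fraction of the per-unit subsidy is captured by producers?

Producer share = 4/19

Pre-subsidy: 893 - 0.4P = -275 + 1.5P gives P* = 11680/19, Q* = 12295/19.
With the rebate, buyers effectively pay Pb = Ps − 39, where Ps is the price sellers receive.
Demand in terms of Ps becomes Qd = 893 − 0.4(Ps − 39) = 908.6 - 0.4Ps. Setting this equal to supply: 908.6 - 0.4Ps = -275 + 1.5Ps, so Ps = 11836/19.
Buyers pay Pb = 11836/19 − 39 = 11095/19; Q' = -275 + 1.5·(11836/19) = 12529/19.
Buyers' price falls by P* − Pb = 11680/19 − 11095/19 = 585/19; sellers' price rises by Ps − P* = 11836/19 − 11680/19 = 156/19.
So producers capture (156/19)/39 = 4/19 of each unit of subsidy.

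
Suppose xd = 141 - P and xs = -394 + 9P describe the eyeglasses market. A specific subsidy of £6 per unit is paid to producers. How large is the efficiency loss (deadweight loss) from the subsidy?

Deadweight loss = £16.2

Pre-subsidy: 141 - P = -394 + 9P gives P* = 53.5, x* = 87.5.
With the subsidy, sellers receive Ps = Pb + 6 for each unit, where Pb is the price buyers pay.
Supply in terms of Pb becomes xs = -394 + 9(Pb + 6) = -340 + 9Pb. Setting this equal to demand: 141 - Pb = -340 + 9Pb, so Pb = 48.1.
Sellers receive Ps = 48.1 + 6 = 54.1; x' = 141 − 1·48.1 = 92.9.
The subsidy expands output by 92.9 − 87.5 = 5.4 past the efficient level; on those units the gap between marginal cost and willingness to pay runs from 0 up to 6.
DWL = ½ × 6 × 5.4 = 16.2.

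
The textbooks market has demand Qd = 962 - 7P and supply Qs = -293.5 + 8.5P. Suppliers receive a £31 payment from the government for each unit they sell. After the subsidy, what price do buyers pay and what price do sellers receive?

Pre-subsidy: 962 - 7P = -293.5 + 8.5P gives P* = 81, Q* = 395.
With the subsidy, sellers receive Ps = Pb + 31 for each unit, where Pb is the price buyers pay.
Supply in terms of Pb becomes Qs = -293.5 + 8.5(Pb + 31) = -30 + 8.5Pb. Setting this equal to demand: 962 - 7Pb = -30 + 8.5Pb, so Pb = 64.
Sellers receive Ps = 64 + 31 = 95; Q' = 962 − 7·64 = 514.

Buyers pay £64; sellers receive £95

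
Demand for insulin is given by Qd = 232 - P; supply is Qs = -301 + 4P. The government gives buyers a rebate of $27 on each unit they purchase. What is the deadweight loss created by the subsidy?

Deadweight loss = $291.6

Pre-subsidy: 232 - P = -301 + 4P gives P* = 106.6, Q* = 125.4.
With the rebate, buyers effectively pay Pb = Ps − 27, where Ps is the price sellers receive.
Demand in terms of Ps becomes Qd = 232 − 1(Ps − 27) = 259 - Ps. Setting this equal to supply: 259 - Ps = -301 + 4Ps, so Ps = 112.
Buyers pay Pb = 112 − 27 = 85; Q' = -301 + 4·112 = 147.
The subsidy expands output by 147 − 125.4 = 21.6 past the efficient level; on those units the gap between marginal cost and willingness to pay runs from 0 up to 27.
DWL = ½ × 27 × 21.6 = 291.6.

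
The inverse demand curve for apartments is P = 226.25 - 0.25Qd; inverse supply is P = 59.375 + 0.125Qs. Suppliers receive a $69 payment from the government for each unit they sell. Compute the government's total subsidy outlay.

Government cost = $43401

Pre-subsidy: 226.25 - 0.25Q = 59.375 + 0.125Q gives Q* = 445 and P* = 115.
With the subsidy, sellers receive Ps = Pb + 69 for each unit, where Pb is the price buyers pay.
On the curves, Pb = 226.25 - 0.25Q and Ps = 59.375 + 0.125Q; the wedge Ps − Pb = 69 gives 59.375 + 0.125Q − (226.25 - 0.25Q) = 69, so Q' = 629.
Then Pb = 226.25 − 0.25·629 = 69 and Ps = 59.375 + 0.125·629 = 138.
Government outlay = subsidy × quantity = 69 × 629 = 43401.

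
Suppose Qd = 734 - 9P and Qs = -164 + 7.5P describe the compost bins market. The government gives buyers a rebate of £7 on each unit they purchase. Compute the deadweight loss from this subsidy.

Deadweight loss = 2205/22

Pre-subsidy: 734 - 9P = -164 + 7.5P gives P* = 1796/33, Q* = 2686/11.
With the rebate, buyers effectively pay Pb = Ps − 7, where Ps is the price sellers receive.
Demand in terms of Ps becomes Qd = 734 − 9(Ps − 7) = 797 - 9Ps. Setting this equal to supply: 797 - 9Ps = -164 + 7.5Ps, so Ps = 1922/33.
Buyers pay Pb = 1922/33 − 7 = 1691/33; Q' = -164 + 7.5·(1922/33) = 3001/11.
The subsidy expands output by 3001/11 − 2686/11 = 315/11 past the efficient level; on those units the gap between marginal cost and willingness to pay runs from 0 up to 7.
DWL = ½ × 7 × 315/11 = 2205/22.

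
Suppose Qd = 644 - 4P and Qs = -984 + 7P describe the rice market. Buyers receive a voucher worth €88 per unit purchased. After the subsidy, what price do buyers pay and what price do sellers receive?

Pre-subsidy: 644 - 4P = -984 + 7P gives P* = 148, Q* = 52.
With the rebate, buyers effectively pay Pb = Ps − 88, where Ps is the price sellers receive.
Demand in terms of Ps becomes Qd = 644 − 4(Ps − 88) = 996 - 4Ps. Setting this equal to supply: 996 - 4Ps = -984 + 7Ps, so Ps = 180.
Buyers pay Pb = 180 − 88 = 92; Q' = -984 + 7·180 = 276.

Buyers pay €92; sellers receive €180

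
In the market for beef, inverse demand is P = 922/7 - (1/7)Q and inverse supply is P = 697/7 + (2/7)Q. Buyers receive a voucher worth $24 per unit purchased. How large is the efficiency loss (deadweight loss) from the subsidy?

Pre-subsidy: 922/7 - (1/7)Q = 697/7 + (2/7)Q gives Q* = 75 and P* = 121.
With the rebate, buyers effectively pay Pb = Ps − 24, where Ps is the price sellers receive.
On the curves, Pb = 922/7 - (1/7)Q and Ps = 697/7 + (2/7)Q; the wedge Ps − Pb = 24 gives 697/7 + (2/7)Q − (922/7 - (1/7)Q) = 24, so Q' = 131.
Then Pb = 922/7 − (1/7)·131 = 113 and Ps = 697/7 + (2/7)·131 = 137.
The subsidy expands output by 131 − 75 = 56 past the efficient level; on those units the gap between marginal cost and willingness to pay runs from 0 up to 24.
DWL = ½ × 24 × 56 = 672.

Deadweight loss = $672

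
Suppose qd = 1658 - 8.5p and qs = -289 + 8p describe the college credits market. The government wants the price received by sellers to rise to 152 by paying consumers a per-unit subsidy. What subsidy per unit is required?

Required subsidy s = 66 per unit

At a seller price of 152, quantity supplied is -289 + 8·152 = 927.
Buyers absorb 927 only when they pay pb with 1658 − 8.5·pb = 927, i.e. pb = 86.
s = ps − pb = 152 − 86 = 66.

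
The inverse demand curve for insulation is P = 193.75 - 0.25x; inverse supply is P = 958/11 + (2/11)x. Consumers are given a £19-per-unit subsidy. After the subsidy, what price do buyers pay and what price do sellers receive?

Buyers pay £121; sellers receive £140

Pre-subsidy: 193.75 - 0.25x = 958/11 + (2/11)x gives x* = 247 and P* = 132.
With the rebate, buyers effectively pay Pb = Ps − 19, where Ps is the price sellers receive.
On the curves, Pb = 193.75 - 0.25x and Ps = 958/11 + (2/11)x; the wedge Ps − Pb = 19 gives 958/11 + (2/11)x − (193.75 - 0.25x) = 19, so x' = 291.
Then Pb = 193.75 − 0.25·291 = 121 and Ps = 958/11 + (2/11)·291 = 140.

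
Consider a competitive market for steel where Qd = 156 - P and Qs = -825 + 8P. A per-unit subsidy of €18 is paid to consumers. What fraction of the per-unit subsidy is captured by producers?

Pre-subsidy: 156 - P = -825 + 8P gives P* = 109, Q* = 47.
With the rebate, buyers effectively pay Pb = Ps − 18, where Ps is the price sellers receive.
Demand in terms of Ps becomes Qd = 156 − 1(Ps − 18) = 174 - Ps. Setting this equal to supply: 174 - Ps = -825 + 8Ps, so Ps = 111.
Buyers pay Pb = 111 − 18 = 93; Q' = -825 + 8·111 = 63.
Buyers' price falls by P* − Pb = 109 − 93 = 16; sellers' price rises by Ps − P* = 111 − 109 = 2.
So producers capture 2/18 = 1/9 of each unit of subsidy.

Producer share = 1/9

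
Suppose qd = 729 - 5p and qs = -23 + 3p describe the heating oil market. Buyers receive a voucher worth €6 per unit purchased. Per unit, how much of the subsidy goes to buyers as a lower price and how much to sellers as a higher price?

Buyers gain €2.25 per unit; sellers gain €3.75 per unit

Pre-subsidy: 729 - 5p = -23 + 3p gives p* = 94, q* = 259.
With the rebate, buyers effectively pay pb = ps − 6, where ps is the price sellers receive.
Demand in terms of ps becomes qd = 729 − 5(ps − 6) = 759 - 5ps. Setting this equal to supply: 759 - 5ps = -23 + 3ps, so ps = 97.75.
Buyers pay pb = 97.75 − 6 = 91.75; q' = -23 + 3·97.75 = 270.25.
Buyers' price falls by p* − pb = 94 − 91.75 = 2.25; sellers' price rises by ps − p* = 97.75 − 94 = 3.75.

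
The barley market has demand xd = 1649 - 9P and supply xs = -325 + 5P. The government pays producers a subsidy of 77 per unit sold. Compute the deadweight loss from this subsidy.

Deadweight loss = 9528.75

Pre-subsidy: 1649 - 9P = -325 + 5P gives P* = 141, x* = 380.
With the subsidy, sellers receive Ps = Pb + 77 for each unit, where Pb is the price buyers pay.
Supply in terms of Pb becomes xs = -325 + 5(Pb + 77) = 60 + 5Pb. Setting this equal to demand: 1649 - 9Pb = 60 + 5Pb, so Pb = 113.5.
Sellers receive Ps = 113.5 + 77 = 190.5; x' = 1649 − 9·113.5 = 627.5.
The subsidy expands output by 627.5 − 380 = 247.5 past the efficient level; on those units the gap between marginal cost and willingness to pay runs from 0 up to 77.
DWL = ½ × 77 × 247.5 = 9528.75.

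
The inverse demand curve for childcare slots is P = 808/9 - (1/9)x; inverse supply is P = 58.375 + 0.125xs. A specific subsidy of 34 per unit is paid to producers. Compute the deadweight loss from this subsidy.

Deadweight loss = 2448

Pre-subsidy: 808/9 - (1/9)x = 58.375 + 0.125x gives x* = 133 and P* = 75.
With the subsidy, sellers receive Ps = Pb + 34 for each unit, where Pb is the price buyers pay.
On the curves, Pb = 808/9 - (1/9)x and Ps = 58.375 + 0.125x; the wedge Ps − Pb = 34 gives 58.375 + 0.125x − (808/9 - (1/9)x) = 34, so x' = 277.
Then Pb = 808/9 − (1/9)·277 = 59 and Ps = 58.375 + 0.125·277 = 93.
The subsidy expands output by 277 − 133 = 144 past the efficient level; on those units the gap between marginal cost and willingness to pay runs from 0 up to 34.
DWL = ½ × 34 × 144 = 2448.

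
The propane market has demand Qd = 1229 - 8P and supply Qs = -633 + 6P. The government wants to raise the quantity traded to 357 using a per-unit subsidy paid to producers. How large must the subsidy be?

Required subsidy s = 56 per unit

At Q = 357, invert demand for the buyer price: Pb = (1229 − 357)/8 = 109; invert supply for the seller price: Ps = (357 − (-633))/6 = 165.
The subsidy must fill the gap: s = Ps − Pb = 165 − 109 = 56.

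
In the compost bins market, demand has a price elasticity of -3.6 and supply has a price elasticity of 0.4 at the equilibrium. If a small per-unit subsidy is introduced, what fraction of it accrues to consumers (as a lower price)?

For a small subsidy around the equilibrium, the benefit split depends on the relative slopes, which at a point are proportional to the elasticities.
Buyer share = εs/(εs + |εd|) = 0.4/(0.4 + 3.6) = 0.1; seller share = |εd|/(εs + |εd|) = 0.9.

Consumer share = 0.1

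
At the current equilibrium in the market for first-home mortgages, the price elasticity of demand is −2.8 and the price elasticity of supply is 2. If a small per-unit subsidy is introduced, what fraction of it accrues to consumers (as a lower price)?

For a small subsidy around the equilibrium, the benefit split depends on the relative slopes, which at a point are proportional to the elasticities.
Buyer share = εs/(εs + |εd|) = 2/(2 + 2.8) = 5/12; seller share = |εd|/(εs + |εd|) = 7/12.

Consumer share = 5/12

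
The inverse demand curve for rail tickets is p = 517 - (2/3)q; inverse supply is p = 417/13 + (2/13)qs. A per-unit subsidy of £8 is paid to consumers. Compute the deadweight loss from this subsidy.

Deadweight loss = £39

Pre-subsidy: 517 - (2/3)q = 417/13 + (2/13)q gives q* = 591 and p* = 123.
With the rebate, buyers effectively pay pb = ps − 8, where ps is the price sellers receive.
On the curves, pb = 517 - (2/3)q and ps = 417/13 + (2/13)q; the wedge ps − pb = 8 gives 417/13 + (2/13)q − (517 - (2/3)q) = 8, so q' = 600.75.
Then pb = 517 − (2/3)·600.75 = 116.5 and ps = 417/13 + (2/13)·600.75 = 124.5.
The subsidy expands output by 600.75 − 591 = 9.75 past the efficient level; on those units the gap between marginal cost and willingness to pay runs from 0 up to 8.
DWL = ½ × 8 × 9.75 = 39.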